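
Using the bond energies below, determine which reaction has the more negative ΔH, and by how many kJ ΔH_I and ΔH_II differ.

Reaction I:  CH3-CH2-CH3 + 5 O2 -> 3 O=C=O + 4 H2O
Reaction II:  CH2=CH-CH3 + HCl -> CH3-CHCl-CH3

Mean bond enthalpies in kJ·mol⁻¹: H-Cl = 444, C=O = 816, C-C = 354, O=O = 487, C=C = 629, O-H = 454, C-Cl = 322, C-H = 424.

Reaction I, by 1966 kJ

Reaction I:
  Bonds broken (reactants):
    C-C: 2 × 354 = 708
    C-H: 8 × 424 = 3392
    O=O: 5 × 487 = 2435
    Σ(broken) = 6535 kJ
  Bonds formed (products):
    C=O: 6 × 816 = 4896
    O-H: 8 × 454 = 3632
    Σ(formed) = 8528 kJ
  ΔH_I = 6535 − 8528 = −1993 kJ
Reaction II:
  Bonds broken (reactants):
    C-C: 1 × 354 = 354
    C-H: 6 × 424 = 2544
    C=C: 1 × 629 = 629
    H-Cl: 1 × 444 = 444
    Σ(broken) = 3971 kJ
  Bonds formed (products):
    C-C: 2 × 354 = 708
    C-Cl: 1 × 322 = 322
    C-H: 7 × 424 = 2968
    Σ(formed) = 3998 kJ
  ΔH_II = 3971 − 3998 = −27 kJ
ΔH_I − ΔH_II = −1966 kJ, so reaction I has the more negative ΔH; |ΔH_I − ΔH_II| = 1966 kJ.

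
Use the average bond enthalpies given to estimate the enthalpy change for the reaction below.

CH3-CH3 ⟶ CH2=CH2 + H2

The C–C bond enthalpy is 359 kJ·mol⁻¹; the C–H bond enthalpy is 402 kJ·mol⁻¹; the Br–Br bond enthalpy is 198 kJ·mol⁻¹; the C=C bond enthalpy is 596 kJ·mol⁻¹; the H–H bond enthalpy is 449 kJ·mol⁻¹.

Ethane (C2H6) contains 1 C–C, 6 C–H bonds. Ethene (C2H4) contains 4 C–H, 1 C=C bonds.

Bonds broken (reactants):
  C–C: 1 × 359 = 359
  C–H: 6 × 402 = 2412
  Σ(broken) = 2771 kJ
Bonds formed (products):
  C–H: 4 × 402 = 1608
  C=C: 1 × 596 = 596
  H–H: 1 × 449 = 449
  Σ(formed) = 2653 kJ
ΔH = Σ(broken) − Σ(formed) = 2771 − 2653 = +118 kJ

ΔH ≈ +118 kJ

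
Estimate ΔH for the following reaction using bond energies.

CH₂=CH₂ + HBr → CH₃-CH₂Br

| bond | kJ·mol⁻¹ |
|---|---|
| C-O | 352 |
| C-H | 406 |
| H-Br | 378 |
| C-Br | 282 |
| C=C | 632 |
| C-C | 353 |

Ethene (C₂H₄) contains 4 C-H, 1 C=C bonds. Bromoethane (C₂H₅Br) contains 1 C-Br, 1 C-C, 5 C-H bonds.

ΔH ≈ −31 kJ

Bonds broken (reactants):
  C-H: 4 × 406 = 1624
  C=C: 1 × 632 = 632
  H-Br: 1 × 378 = 378
  Σ(broken) = 2634 kJ
Bonds formed (products):
  C-Br: 1 × 282 = 282
  C-C: 1 × 353 = 353
  C-H: 5 × 406 = 2030
  Σ(formed) = 2665 kJ
ΔH = Σ(broken) − Σ(formed) = 2634 − 2665 = −31 kJ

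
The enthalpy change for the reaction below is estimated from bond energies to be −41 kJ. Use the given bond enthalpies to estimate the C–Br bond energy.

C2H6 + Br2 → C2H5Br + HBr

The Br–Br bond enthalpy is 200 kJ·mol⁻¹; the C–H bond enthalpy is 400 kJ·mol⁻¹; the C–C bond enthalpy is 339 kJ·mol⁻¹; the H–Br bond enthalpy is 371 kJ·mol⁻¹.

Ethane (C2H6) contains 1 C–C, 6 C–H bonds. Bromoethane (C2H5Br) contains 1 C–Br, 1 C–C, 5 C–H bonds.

D(C–Br) ≈ 270 kJ/mol

Let D be the C–Br bond energy.
Σ(broken) = 1×200 + 1×339 + 6×400 = 2939
Σ(formed) = 1×D + 1×339 + 5×400 + 1×371 = 2710 + D
ΔH = Σ(broken) − Σ(formed) = (2939) − (2710 + D) = +229 − D
Setting this equal to −41 kJ gives D = 270 kJ/mol.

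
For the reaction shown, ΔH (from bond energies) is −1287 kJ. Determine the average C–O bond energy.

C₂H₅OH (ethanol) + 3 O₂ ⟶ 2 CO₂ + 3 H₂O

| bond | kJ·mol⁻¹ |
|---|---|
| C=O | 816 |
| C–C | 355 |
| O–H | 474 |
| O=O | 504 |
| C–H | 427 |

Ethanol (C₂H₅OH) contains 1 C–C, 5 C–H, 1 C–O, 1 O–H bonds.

Let D be the C–O bond energy.
Σ(broken) = 1×355 + 5×427 + 1×D + 1×474 + 3×504 = 4476 + D
Σ(formed) = 4×816 + 6×474 = 6108
ΔH = Σ(broken) − Σ(formed) = (4476 + D) − (6108) = −1632 + D
Setting this equal to −1287 kJ gives D = 345 kJ/mol.

D(C–O) ≈ 345 kJ/mol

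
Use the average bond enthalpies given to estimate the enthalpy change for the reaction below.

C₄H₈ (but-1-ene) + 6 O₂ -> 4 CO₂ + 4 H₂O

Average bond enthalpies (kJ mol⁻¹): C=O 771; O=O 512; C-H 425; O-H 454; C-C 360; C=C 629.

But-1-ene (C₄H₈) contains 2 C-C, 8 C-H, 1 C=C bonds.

ΔH ≈ −1979 kJ

Bonds broken (reactants):
  C-C: 2 × 360 = 720
  C-H: 8 × 425 = 3400
  C=C: 1 × 629 = 629
  O=O: 6 × 512 = 3072
  Σ(broken) = 7821 kJ
Bonds formed (products):
  C=O: 8 × 771 = 6168
  O-H: 8 × 454 = 3632
  Σ(formed) = 9800 kJ
ΔH = Σ(broken) − Σ(formed) = 7821 − 9800 = −1979 kJ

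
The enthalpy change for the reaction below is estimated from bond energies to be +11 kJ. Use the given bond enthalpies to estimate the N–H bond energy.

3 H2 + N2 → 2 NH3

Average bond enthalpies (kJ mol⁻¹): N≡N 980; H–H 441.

Let D be the N–H bond energy.
Σ(broken) = 3×441 + 1×980 = 2303
Σ(formed) = 6×D = 6D
ΔH = Σ(broken) − Σ(formed) = (2303) − (6D) = +2303 − 6D
Setting this equal to +11 kJ gives 6D = 2292, so D = 382 kJ/mol.

D(N–H) ≈ 382 kJ/mol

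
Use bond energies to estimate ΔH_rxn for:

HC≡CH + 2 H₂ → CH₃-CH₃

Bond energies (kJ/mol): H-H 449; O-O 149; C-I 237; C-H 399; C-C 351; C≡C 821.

ΔH ≈ −228 kJ

Bonds broken (reactants):
  C≡C: 1 × 821 = 821
  C-H: 2 × 399 = 798
  H-H: 2 × 449 = 898
  Σ(broken) = 2517 kJ
Bonds formed (products):
  C-C: 1 × 351 = 351
  C-H: 6 × 399 = 2394
  Σ(formed) = 2745 kJ
ΔH = Σ(broken) − Σ(formed) = 2517 − 2745 = −228 kJ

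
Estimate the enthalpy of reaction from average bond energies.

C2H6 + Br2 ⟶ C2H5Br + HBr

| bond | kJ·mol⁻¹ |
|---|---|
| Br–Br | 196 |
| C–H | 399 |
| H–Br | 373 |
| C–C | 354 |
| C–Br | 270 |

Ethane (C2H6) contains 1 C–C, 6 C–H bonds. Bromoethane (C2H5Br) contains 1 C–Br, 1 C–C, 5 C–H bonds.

ΔH ≈ −48 kJ

Bonds broken (reactants):
  Br–Br: 1 × 196 = 196
  C–C: 1 × 354 = 354
  C–H: 6 × 399 = 2394
  Σ(broken) = 2944 kJ
Bonds formed (products):
  C–Br: 1 × 270 = 270
  C–C: 1 × 354 = 354
  C–H: 5 × 399 = 1995
  H–Br: 1 × 373 = 373
  Σ(formed) = 2992 kJ
ΔH = Σ(broken) − Σ(formed) = 2944 − 2992 = −48 kJ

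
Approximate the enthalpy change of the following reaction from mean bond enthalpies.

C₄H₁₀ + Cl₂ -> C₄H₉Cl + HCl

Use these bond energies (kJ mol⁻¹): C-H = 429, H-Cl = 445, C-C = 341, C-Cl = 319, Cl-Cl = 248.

Bonds broken (reactants):
  C-C: 3 × 341 = 1023
  C-H: 10 × 429 = 4290
  Cl-Cl: 1 × 248 = 248
  Σ(broken) = 5561 kJ
Bonds formed (products):
  C-C: 3 × 341 = 1023
  C-Cl: 1 × 319 = 319
  C-H: 9 × 429 = 3861
  H-Cl: 1 × 445 = 445
  Σ(formed) = 5648 kJ
ΔH = Σ(broken) − Σ(formed) = 5561 − 5648 = −87 kJ

ΔH ≈ −87 kJ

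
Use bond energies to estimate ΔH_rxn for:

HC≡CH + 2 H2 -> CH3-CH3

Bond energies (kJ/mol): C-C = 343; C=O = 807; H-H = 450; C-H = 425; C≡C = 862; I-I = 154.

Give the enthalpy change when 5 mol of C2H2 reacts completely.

ΔH = −1405 kJ

Bonds broken (reactants):
  C≡C: 1 × 862 = 862
  C-H: 2 × 425 = 850
  H-H: 2 × 450 = 900
  Σ(broken) = 2612 kJ
Bonds formed (products):
  C-C: 1 × 343 = 343
  C-H: 6 × 425 = 2550
  Σ(formed) = 2893 kJ
ΔH = Σ(broken) − Σ(formed) = 2612 − 2893 = −281 kJ
For 5× the reaction as written: 5 × (−281) = −1405 kJ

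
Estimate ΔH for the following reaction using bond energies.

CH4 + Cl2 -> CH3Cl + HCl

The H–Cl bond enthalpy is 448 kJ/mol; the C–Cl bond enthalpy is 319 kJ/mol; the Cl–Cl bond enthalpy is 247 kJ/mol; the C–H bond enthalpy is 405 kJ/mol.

ΔH ≈ −115 kJ

Bonds broken (reactants):
  C–H: 4 × 405 = 1620
  Cl–Cl: 1 × 247 = 247
  Σ(broken) = 1867 kJ
Bonds formed (products):
  C–Cl: 1 × 319 = 319
  C–H: 3 × 405 = 1215
  H–Cl: 1 × 448 = 448
  Σ(formed) = 1982 kJ
ΔH = Σ(broken) − Σ(formed) = 1867 − 1982 = −115 kJ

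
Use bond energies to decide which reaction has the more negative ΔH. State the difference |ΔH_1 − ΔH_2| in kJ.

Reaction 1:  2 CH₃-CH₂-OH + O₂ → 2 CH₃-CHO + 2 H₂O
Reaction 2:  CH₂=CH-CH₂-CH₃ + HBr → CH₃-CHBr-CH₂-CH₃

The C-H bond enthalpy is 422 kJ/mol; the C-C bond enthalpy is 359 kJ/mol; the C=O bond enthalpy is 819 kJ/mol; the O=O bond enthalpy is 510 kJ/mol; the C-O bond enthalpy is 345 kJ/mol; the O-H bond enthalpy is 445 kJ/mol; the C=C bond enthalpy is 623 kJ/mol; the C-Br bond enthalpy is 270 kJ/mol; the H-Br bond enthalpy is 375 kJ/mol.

Reaction 1:
  Bonds broken (reactants):
    C-C: 2 × 359 = 718
    C-H: 10 × 422 = 4220
    C-O: 2 × 345 = 690
    O-H: 2 × 445 = 890
    O=O: 1 × 510 = 510
    Σ(broken) = 7028 kJ
  Bonds formed (products):
    C-C: 2 × 359 = 718
    C-H: 8 × 422 = 3376
    C=O: 2 × 819 = 1638
    O-H: 4 × 445 = 1780
    Σ(formed) = 7512 kJ
  ΔH_1 = 7028 − 7512 = −484 kJ
Reaction 2:
  Bonds broken (reactants):
    C-C: 2 × 359 = 718
    C-H: 8 × 422 = 3376
    C=C: 1 × 623 = 623
    H-Br: 1 × 375 = 375
    Σ(broken) = 5092 kJ
  Bonds formed (products):
    C-Br: 1 × 270 = 270
    C-C: 3 × 359 = 1077
    C-H: 9 × 422 = 3798
    Σ(formed) = 5145 kJ
  ΔH_2 = 5092 − 5145 = −53 kJ
ΔH_1 − ΔH_2 = −431 kJ, so reaction 1 has the more negative ΔH; |ΔH_1 − ΔH_2| = 431 kJ.

Reaction 1, by 431 kJ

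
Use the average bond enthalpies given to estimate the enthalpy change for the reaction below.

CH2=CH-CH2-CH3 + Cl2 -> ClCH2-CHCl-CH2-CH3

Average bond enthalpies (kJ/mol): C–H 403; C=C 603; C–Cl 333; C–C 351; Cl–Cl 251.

ΔH ≈ −163 kJ

Bonds broken (reactants):
  C–C: 2 × 351 = 702
  C–H: 8 × 403 = 3224
  C=C: 1 × 603 = 603
  Cl–Cl: 1 × 251 = 251
  Σ(broken) = 4780 kJ
Bonds formed (products):
  C–C: 3 × 351 = 1053
  C–Cl: 2 × 333 = 666
  C–H: 8 × 403 = 3224
  Σ(formed) = 4943 kJ
ΔH = Σ(broken) − Σ(formed) = 4780 − 4943 = −163 kJ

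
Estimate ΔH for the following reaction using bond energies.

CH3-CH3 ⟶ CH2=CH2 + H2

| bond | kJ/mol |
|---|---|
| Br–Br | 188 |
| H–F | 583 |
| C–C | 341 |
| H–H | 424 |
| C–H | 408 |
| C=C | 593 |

Bonds broken (reactants):
  C–C: 1 × 341 = 341
  C–H: 6 × 408 = 2448
  Σ(broken) = 2789 kJ
Bonds formed (products):
  C–H: 4 × 408 = 1632
  C=C: 1 × 593 = 593
  H–H: 1 × 424 = 424
  Σ(formed) = 2649 kJ
ΔH = Σ(broken) − Σ(formed) = 2789 − 2649 = +140 kJ

ΔH ≈ +140 kJ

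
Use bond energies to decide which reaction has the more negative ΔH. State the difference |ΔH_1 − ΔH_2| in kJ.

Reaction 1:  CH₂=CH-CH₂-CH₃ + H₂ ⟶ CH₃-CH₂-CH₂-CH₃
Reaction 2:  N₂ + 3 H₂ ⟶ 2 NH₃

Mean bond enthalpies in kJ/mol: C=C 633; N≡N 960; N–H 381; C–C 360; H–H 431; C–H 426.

Reaction 1, by 115 kJ

Reaction 1:
  Bonds broken (reactants):
    C–C: 2 × 360 = 720
    C–H: 8 × 426 = 3408
    C=C: 1 × 633 = 633
    H–H: 1 × 431 = 431
    Σ(broken) = 5192 kJ
  Bonds formed (products):
    C–C: 3 × 360 = 1080
    C–H: 10 × 426 = 4260
    Σ(formed) = 5340 kJ
  ΔH_1 = 5192 − 5340 = −148 kJ
Reaction 2:
  Bonds broken (reactants):
    H–H: 3 × 431 = 1293
    N≡N: 1 × 960 = 960
    Σ(broken) = 2253 kJ
  Bonds formed (products):
    N–H: 6 × 381 = 2286
    Σ(formed) = 2286 kJ
  ΔH_2 = 2253 − 2286 = −33 kJ
ΔH_1 − ΔH_2 = −115 kJ, so reaction 1 has the more negative ΔH; |ΔH_1 − ΔH_2| = 115 kJ.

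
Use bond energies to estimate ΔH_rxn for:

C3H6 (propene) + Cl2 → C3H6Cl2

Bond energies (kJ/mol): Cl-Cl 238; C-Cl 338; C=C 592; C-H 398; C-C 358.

ΔH ≈ −204 kJ

Bonds broken (reactants):
  C-C: 1 × 358 = 358
  C-H: 6 × 398 = 2388
  C=C: 1 × 592 = 592
  Cl-Cl: 1 × 238 = 238
  Σ(broken) = 3576 kJ
Bonds formed (products):
  C-C: 2 × 358 = 716
  C-Cl: 2 × 338 = 676
  C-H: 6 × 398 = 2388
  Σ(formed) = 3780 kJ
ΔH = Σ(broken) − Σ(formed) = 3576 − 3780 = −204 kJ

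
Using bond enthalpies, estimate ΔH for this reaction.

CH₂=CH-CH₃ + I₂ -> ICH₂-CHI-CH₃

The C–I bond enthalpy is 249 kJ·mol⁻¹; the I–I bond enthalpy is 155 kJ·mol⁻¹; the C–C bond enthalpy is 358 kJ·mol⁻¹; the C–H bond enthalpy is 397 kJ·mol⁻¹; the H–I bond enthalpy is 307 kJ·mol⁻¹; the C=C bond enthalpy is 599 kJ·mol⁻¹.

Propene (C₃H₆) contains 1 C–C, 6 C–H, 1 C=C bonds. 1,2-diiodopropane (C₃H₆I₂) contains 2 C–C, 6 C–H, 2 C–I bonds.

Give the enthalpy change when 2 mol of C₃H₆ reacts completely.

ΔH = −204 kJ

Bonds broken (reactants):
  C–C: 1 × 358 = 358
  C–H: 6 × 397 = 2382
  C=C: 1 × 599 = 599
  I–I: 1 × 155 = 155
  Σ(broken) = 3494 kJ
Bonds formed (products):
  C–C: 2 × 358 = 716
  C–H: 6 × 397 = 2382
  C–I: 2 × 249 = 498
  Σ(formed) = 3596 kJ
ΔH = Σ(broken) − Σ(formed) = 3494 − 3596 = −102 kJ
For 2× the reaction as written: 2 × (−102) = −204 kJ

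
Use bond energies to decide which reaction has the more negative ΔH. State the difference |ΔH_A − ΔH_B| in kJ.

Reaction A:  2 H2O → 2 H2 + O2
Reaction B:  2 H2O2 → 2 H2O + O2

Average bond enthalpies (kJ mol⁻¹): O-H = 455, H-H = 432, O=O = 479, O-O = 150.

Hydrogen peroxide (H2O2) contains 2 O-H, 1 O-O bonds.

Reaction B, by 656 kJ

Reaction A:
  Bonds broken (reactants):
    O-H: 4 × 455 = 1820
    Σ(broken) = 1820 kJ
  Bonds formed (products):
    H-H: 2 × 432 = 864
    O=O: 1 × 479 = 479
    Σ(formed) = 1343 kJ
  ΔH_A = 1820 − 1343 = +477 kJ
Reaction B:
  Bonds broken (reactants):
    O-H: 4 × 455 = 1820
    O-O: 2 × 150 = 300
    Σ(broken) = 2120 kJ
  Bonds formed (products):
    O-H: 4 × 455 = 1820
    O=O: 1 × 479 = 479
    Σ(formed) = 2299 kJ
  ΔH_B = 2120 − 2299 = −179 kJ
ΔH_A − ΔH_B = +656 kJ, so reaction B has the more negative ΔH; |ΔH_A − ΔH_B| = 656 kJ.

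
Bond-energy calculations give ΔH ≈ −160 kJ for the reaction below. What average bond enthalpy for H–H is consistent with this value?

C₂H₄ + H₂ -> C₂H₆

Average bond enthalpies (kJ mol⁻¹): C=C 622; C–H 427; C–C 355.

D(H–H) ≈ 427 kJ/mol

Let D be the H–H bond energy.
Σ(broken) = 4×427 + 1×622 + 1×D = 2330 + D
Σ(formed) = 1×355 + 6×427 = 2917
ΔH = Σ(broken) − Σ(formed) = (2330 + D) − (2917) = −587 + D
Setting this equal to −160 kJ gives D = 427 kJ/mol.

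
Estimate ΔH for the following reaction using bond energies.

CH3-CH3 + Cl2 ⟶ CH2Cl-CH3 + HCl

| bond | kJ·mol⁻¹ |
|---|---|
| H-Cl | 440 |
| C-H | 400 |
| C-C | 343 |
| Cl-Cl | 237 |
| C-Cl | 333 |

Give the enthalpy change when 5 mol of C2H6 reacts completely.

ΔH = −680 kJ

Bonds broken (reactants):
  C-C: 1 × 343 = 343
  C-H: 6 × 400 = 2400
  Cl-Cl: 1 × 237 = 237
  Σ(broken) = 2980 kJ
Bonds formed (products):
  C-C: 1 × 343 = 343
  C-Cl: 1 × 333 = 333
  C-H: 5 × 400 = 2000
  H-Cl: 1 × 440 = 440
  Σ(formed) = 3116 kJ
ΔH = Σ(broken) − Σ(formed) = 2980 − 3116 = −136 kJ
For 5× the reaction as written: 5 × (−136) = −680 kJ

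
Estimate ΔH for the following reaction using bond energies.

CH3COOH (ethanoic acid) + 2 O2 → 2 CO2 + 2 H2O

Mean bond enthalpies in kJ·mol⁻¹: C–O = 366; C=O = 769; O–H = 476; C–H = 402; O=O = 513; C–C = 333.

ΔH ≈ −804 kJ

Bonds broken (reactants):
  C–C: 1 × 333 = 333
  C–H: 3 × 402 = 1206
  C–O: 1 × 366 = 366
  C=O: 1 × 769 = 769
  O–H: 1 × 476 = 476
  O=O: 2 × 513 = 1026
  Σ(broken) = 4176 kJ
Bonds formed (products):
  C=O: 4 × 769 = 3076
  O–H: 4 × 476 = 1904
  Σ(formed) = 4980 kJ
ΔH = Σ(broken) − Σ(formed) = 4176 − 4980 = −804 kJ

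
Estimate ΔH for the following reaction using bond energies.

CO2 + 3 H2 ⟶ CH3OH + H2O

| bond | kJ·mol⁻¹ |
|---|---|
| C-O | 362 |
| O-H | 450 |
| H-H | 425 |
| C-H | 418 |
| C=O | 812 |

ΔH ≈ −67 kJ

Bonds broken (reactants):
  C=O: 2 × 812 = 1624
  H-H: 3 × 425 = 1275
  Σ(broken) = 2899 kJ
Bonds formed (products):
  C-H: 3 × 418 = 1254
  C-O: 1 × 362 = 362
  O-H: 3 × 450 = 1350
  Σ(formed) = 2966 kJ
ΔH = Σ(broken) − Σ(formed) = 2899 − 2966 = −67 kJ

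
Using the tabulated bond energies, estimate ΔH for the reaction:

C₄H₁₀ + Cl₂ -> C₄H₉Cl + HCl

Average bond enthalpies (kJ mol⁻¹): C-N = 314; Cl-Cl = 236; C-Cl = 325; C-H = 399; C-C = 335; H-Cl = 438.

ΔH ≈ −128 kJ

Bonds broken (reactants):
  C-C: 3 × 335 = 1005
  C-H: 10 × 399 = 3990
  Cl-Cl: 1 × 236 = 236
  Σ(broken) = 5231 kJ
Bonds formed (products):
  C-C: 3 × 335 = 1005
  C-Cl: 1 × 325 = 325
  C-H: 9 × 399 = 3591
  H-Cl: 1 × 438 = 438
  Σ(formed) = 5359 kJ
ΔH = Σ(broken) − Σ(formed) = 5231 − 5359 = −128 kJ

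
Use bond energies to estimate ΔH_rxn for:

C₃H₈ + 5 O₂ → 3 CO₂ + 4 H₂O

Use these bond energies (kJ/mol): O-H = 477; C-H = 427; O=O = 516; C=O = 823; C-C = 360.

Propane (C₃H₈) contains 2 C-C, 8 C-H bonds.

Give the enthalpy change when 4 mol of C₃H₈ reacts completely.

ΔH = −8152 kJ

Bonds broken (reactants):
  C-C: 2 × 360 = 720
  C-H: 8 × 427 = 3416
  O=O: 5 × 516 = 2580
  Σ(broken) = 6716 kJ
Bonds formed (products):
  C=O: 6 × 823 = 4938
  O-H: 8 × 477 = 3816
  Σ(formed) = 8754 kJ
ΔH = Σ(broken) − Σ(formed) = 6716 − 8754 = −2038 kJ
For 4× the reaction as written: 4 × (−2038) = −8152 kJ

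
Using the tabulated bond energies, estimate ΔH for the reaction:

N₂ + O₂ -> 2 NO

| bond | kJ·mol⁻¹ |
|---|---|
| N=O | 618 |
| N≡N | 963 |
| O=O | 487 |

ΔH ≈ +214 kJ

Bonds broken (reactants):
  N≡N: 1 × 963 = 963
  O=O: 1 × 487 = 487
  Σ(broken) = 1450 kJ
Bonds formed (products):
  N=O: 2 × 618 = 1236
  Σ(formed) = 1236 kJ
ΔH = Σ(broken) − Σ(formed) = 1450 − 1236 = +214 kJ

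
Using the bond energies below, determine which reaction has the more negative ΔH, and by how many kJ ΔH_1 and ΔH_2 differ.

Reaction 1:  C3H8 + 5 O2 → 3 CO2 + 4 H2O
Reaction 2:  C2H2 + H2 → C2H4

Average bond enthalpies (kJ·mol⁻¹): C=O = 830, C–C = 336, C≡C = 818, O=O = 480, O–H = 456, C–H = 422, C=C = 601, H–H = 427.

Reaction 1:
  Bonds broken (reactants):
    C–C: 2 × 336 = 672
    C–H: 8 × 422 = 3376
    O=O: 5 × 480 = 2400
    Σ(broken) = 6448 kJ
  Bonds formed (products):
    C=O: 6 × 830 = 4980
    O–H: 8 × 456 = 3648
    Σ(formed) = 8628 kJ
  ΔH_1 = 6448 − 8628 = −2180 kJ
Reaction 2:
  Bonds broken (reactants):
    C≡C: 1 × 818 = 818
    C–H: 2 × 422 = 844
    H–H: 1 × 427 = 427
    Σ(broken) = 2089 kJ
  Bonds formed (products):
    C–H: 4 × 422 = 1688
    C=C: 1 × 601 = 601
    Σ(formed) = 2289 kJ
  ΔH_2 = 2089 − 2289 = −200 kJ
ΔH_1 − ΔH_2 = −1980 kJ, so reaction 1 has the more negative ΔH; |ΔH_1 − ΔH_2| = 1980 kJ.

Reaction 1, by 1980 kJ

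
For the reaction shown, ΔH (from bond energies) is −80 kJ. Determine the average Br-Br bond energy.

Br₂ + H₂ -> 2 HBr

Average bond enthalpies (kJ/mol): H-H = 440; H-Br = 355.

Let D be the Br-Br bond energy.
Σ(broken) = 1×D + 1×440 = 440 + D
Σ(formed) = 2×355 = 710
ΔH = Σ(broken) − Σ(formed) = (440 + D) − (710) = −270 + D
Setting this equal to −80 kJ gives D = 190 kJ/mol.

D(Br-Br) ≈ 190 kJ/mol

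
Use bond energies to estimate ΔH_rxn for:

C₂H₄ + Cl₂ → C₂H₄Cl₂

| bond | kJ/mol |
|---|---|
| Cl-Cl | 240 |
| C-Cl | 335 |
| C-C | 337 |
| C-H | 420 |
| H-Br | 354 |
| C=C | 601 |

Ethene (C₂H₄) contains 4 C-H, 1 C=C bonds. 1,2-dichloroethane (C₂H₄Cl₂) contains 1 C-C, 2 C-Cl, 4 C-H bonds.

ΔH ≈ −166 kJ

Bonds broken (reactants):
  C-H: 4 × 420 = 1680
  C=C: 1 × 601 = 601
  Cl-Cl: 1 × 240 = 240
  Σ(broken) = 2521 kJ
Bonds formed (products):
  C-C: 1 × 337 = 337
  C-Cl: 2 × 335 = 670
  C-H: 4 × 420 = 1680
  Σ(formed) = 2687 kJ
ΔH = Σ(broken) − Σ(formed) = 2521 − 2687 = −166 kJ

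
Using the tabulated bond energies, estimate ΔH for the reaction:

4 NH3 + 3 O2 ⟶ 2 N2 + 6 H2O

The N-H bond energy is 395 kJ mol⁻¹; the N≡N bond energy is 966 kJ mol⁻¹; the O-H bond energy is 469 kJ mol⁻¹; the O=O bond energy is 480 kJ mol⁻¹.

Bonds broken (reactants):
  N-H: 12 × 395 = 4740
  O=O: 3 × 480 = 1440
  Σ(broken) = 6180 kJ
Bonds formed (products):
  N≡N: 2 × 966 = 1932
  O-H: 12 × 469 = 5628
  Σ(formed) = 7560 kJ
ΔH = Σ(broken) − Σ(formed) = 6180 − 7560 = −1380 kJ

ΔH ≈ −1380 kJ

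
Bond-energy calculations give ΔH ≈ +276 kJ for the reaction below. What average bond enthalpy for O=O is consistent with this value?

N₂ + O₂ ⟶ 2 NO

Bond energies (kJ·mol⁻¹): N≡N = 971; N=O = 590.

Let D be the O=O bond energy.
Σ(broken) = 1×971 + 1×D = 971 + D
Σ(formed) = 2×590 = 1180
ΔH = Σ(broken) − Σ(formed) = (971 + D) − (1180) = −209 + D
Setting this equal to +276 kJ gives D = 485 kJ/mol.

D(O=O) ≈ 485 kJ/mol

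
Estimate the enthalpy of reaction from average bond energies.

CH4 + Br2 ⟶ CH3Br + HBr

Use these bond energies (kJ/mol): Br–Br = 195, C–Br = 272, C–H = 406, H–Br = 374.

Bonds broken (reactants):
  Br–Br: 1 × 195 = 195
  C–H: 4 × 406 = 1624
  Σ(broken) = 1819 kJ
Bonds formed (products):
  C–Br: 1 × 272 = 272
  C–H: 3 × 406 = 1218
  H–Br: 1 × 374 = 374
  Σ(formed) = 1864 kJ
ΔH = Σ(broken) − Σ(formed) = 1819 − 1864 = −45 kJ

ΔH ≈ −45 kJ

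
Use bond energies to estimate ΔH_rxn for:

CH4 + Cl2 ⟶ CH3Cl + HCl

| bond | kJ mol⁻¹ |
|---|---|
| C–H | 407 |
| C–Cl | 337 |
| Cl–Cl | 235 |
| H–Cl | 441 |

Bonds broken (reactants):
  C–H: 4 × 407 = 1628
  Cl–Cl: 1 × 235 = 235
  Σ(broken) = 1863 kJ
Bonds formed (products):
  C–Cl: 1 × 337 = 337
  C–H: 3 × 407 = 1221
  H–Cl: 1 × 441 = 441
  Σ(formed) = 1999 kJ
ΔH = Σ(broken) − Σ(formed) = 1863 − 1999 = −136 kJ

ΔH ≈ −136 kJ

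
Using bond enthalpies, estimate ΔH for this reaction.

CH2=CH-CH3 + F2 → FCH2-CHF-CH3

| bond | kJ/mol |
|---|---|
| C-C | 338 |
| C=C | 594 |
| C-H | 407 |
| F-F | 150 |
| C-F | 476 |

ΔH ≈ −546 kJ

Bonds broken (reactants):
  C-C: 1 × 338 = 338
  C-H: 6 × 407 = 2442
  C=C: 1 × 594 = 594
  F-F: 1 × 150 = 150
  Σ(broken) = 3524 kJ
Bonds formed (products):
  C-C: 2 × 338 = 676
  C-F: 2 × 476 = 952
  C-H: 6 × 407 = 2442
  Σ(formed) = 4070 kJ
ΔH = Σ(broken) − Σ(formed) = 3524 − 4070 = −546 kJ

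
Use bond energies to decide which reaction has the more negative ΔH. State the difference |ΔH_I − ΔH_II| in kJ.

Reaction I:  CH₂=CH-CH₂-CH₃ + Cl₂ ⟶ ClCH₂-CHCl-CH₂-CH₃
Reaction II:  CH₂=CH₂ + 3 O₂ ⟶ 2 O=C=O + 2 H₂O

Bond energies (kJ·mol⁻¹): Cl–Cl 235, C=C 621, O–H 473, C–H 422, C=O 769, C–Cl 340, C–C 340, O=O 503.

Reaction I:
  Bonds broken (reactants):
    C–C: 2 × 340 = 680
    C–H: 8 × 422 = 3376
    C=C: 1 × 621 = 621
    Cl–Cl: 1 × 235 = 235
    Σ(broken) = 4912 kJ
  Bonds formed (products):
    C–C: 3 × 340 = 1020
    C–Cl: 2 × 340 = 680
    C–H: 8 × 422 = 3376
    Σ(formed) = 5076 kJ
  ΔH_I = 4912 − 5076 = −164 kJ
Reaction II:
  Bonds broken (reactants):
    C–H: 4 × 422 = 1688
    C=C: 1 × 621 = 621
    O=O: 3 × 503 = 1509
    Σ(broken) = 3818 kJ
  Bonds formed (products):
    C=O: 4 × 769 = 3076
    O–H: 4 × 473 = 1892
    Σ(formed) = 4968 kJ
  ΔH_II = 3818 − 4968 = −1150 kJ
ΔH_I − ΔH_II = +986 kJ, so reaction II has the more negative ΔH; |ΔH_I − ΔH_II| = 986 kJ.

Reaction II, by 986 kJ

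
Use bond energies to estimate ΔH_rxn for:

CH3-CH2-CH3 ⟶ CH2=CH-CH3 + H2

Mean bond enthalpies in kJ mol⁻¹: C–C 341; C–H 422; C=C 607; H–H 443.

Bonds broken (reactants):
  C–C: 2 × 341 = 682
  C–H: 8 × 422 = 3376
  Σ(broken) = 4058 kJ
Bonds formed (products):
  C–C: 1 × 341 = 341
  C–H: 6 × 422 = 2532
  C=C: 1 × 607 = 607
  H–H: 1 × 443 = 443
  Σ(formed) = 3923 kJ
ΔH = Σ(broken) − Σ(formed) = 4058 − 3923 = +135 kJ

ΔH ≈ +135 kJ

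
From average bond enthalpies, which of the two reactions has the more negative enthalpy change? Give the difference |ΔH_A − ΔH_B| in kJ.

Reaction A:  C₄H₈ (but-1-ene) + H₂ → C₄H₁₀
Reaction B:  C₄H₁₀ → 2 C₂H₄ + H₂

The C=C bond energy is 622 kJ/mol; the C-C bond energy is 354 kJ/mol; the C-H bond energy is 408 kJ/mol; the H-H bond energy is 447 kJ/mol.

Reaction A:
  Bonds broken (reactants):
    C-C: 2 × 354 = 708
    C-H: 8 × 408 = 3264
    C=C: 1 × 622 = 622
    H-H: 1 × 447 = 447
    Σ(broken) = 5041 kJ
  Bonds formed (products):
    C-C: 3 × 354 = 1062
    C-H: 10 × 408 = 4080
    Σ(formed) = 5142 kJ
  ΔH_A = 5041 − 5142 = −101 kJ
Reaction B:
  Bonds broken (reactants):
    C-C: 3 × 354 = 1062
    C-H: 10 × 408 = 4080
    Σ(broken) = 5142 kJ
  Bonds formed (products):
    C-H: 8 × 408 = 3264
    C=C: 2 × 622 = 1244
    H-H: 1 × 447 = 447
    Σ(formed) = 4955 kJ
  ΔH_B = 5142 − 4955 = +187 kJ
ΔH_A − ΔH_B = −288 kJ, so reaction A has the more negative ΔH; |ΔH_A − ΔH_B| = 288 kJ.

Reaction A, by 288 kJ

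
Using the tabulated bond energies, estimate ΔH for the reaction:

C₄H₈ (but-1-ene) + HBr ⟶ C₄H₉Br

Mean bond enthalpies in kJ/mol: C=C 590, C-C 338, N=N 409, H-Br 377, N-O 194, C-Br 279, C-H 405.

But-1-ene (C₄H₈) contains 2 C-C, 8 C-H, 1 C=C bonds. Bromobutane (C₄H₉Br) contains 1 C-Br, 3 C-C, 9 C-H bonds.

Bonds broken (reactants):
  C-C: 2 × 338 = 676
  C-H: 8 × 405 = 3240
  C=C: 1 × 590 = 590
  H-Br: 1 × 377 = 377
  Σ(broken) = 4883 kJ
Bonds formed (products):
  C-Br: 1 × 279 = 279
  C-C: 3 × 338 = 1014
  C-H: 9 × 405 = 3645
  Σ(formed) = 4938 kJ
ΔH = Σ(broken) − Σ(formed) = 4883 − 4938 = −55 kJ

ΔH ≈ −55 kJ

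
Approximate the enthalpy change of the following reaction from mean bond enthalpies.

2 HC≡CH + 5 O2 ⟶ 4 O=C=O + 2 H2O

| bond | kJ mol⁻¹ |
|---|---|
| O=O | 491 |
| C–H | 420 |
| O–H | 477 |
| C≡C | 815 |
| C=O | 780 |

Bonds broken (reactants):
  C≡C: 2 × 815 = 1630
  C–H: 4 × 420 = 1680
  O=O: 5 × 491 = 2455
  Σ(broken) = 5765 kJ
Bonds formed (products):
  C=O: 8 × 780 = 6240
  O–H: 4 × 477 = 1908
  Σ(formed) = 8148 kJ
ΔH = Σ(broken) − Σ(formed) = 5765 − 8148 = −2383 kJ

ΔH ≈ −2383 kJ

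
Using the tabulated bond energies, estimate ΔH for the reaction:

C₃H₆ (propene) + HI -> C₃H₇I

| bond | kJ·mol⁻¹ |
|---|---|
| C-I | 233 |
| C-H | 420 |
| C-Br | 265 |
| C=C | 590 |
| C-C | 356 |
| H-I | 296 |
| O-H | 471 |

Bonds broken (reactants):
  C-C: 1 × 356 = 356
  C-H: 6 × 420 = 2520
  C=C: 1 × 590 = 590
  H-I: 1 × 296 = 296
  Σ(broken) = 3762 kJ
Bonds formed (products):
  C-C: 2 × 356 = 712
  C-H: 7 × 420 = 2940
  C-I: 1 × 233 = 233
  Σ(formed) = 3885 kJ
ΔH = Σ(broken) − Σ(formed) = 3762 − 3885 = −123 kJ

ΔH ≈ −123 kJ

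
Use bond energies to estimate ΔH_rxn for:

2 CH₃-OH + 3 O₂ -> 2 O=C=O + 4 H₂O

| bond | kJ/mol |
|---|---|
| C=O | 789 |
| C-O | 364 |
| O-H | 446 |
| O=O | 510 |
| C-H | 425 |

ΔH ≈ −1024 kJ

Bonds broken (reactants):
  C-H: 6 × 425 = 2550
  C-O: 2 × 364 = 728
  O-H: 2 × 446 = 892
  O=O: 3 × 510 = 1530
  Σ(broken) = 5700 kJ
Bonds formed (products):
  C=O: 4 × 789 = 3156
  O-H: 8 × 446 = 3568
  Σ(formed) = 6724 kJ
ΔH = Σ(broken) − Σ(formed) = 5700 − 6724 = −1024 kJ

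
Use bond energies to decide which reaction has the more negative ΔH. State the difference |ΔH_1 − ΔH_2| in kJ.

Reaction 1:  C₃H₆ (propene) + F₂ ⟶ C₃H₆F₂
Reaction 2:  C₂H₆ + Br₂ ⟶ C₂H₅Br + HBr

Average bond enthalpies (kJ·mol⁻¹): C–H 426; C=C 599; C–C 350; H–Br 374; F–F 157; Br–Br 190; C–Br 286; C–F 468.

Reaction 1:
  Bonds broken (reactants):
    C–C: 1 × 350 = 350
    C–H: 6 × 426 = 2556
    C=C: 1 × 599 = 599
    F–F: 1 × 157 = 157
    Σ(broken) = 3662 kJ
  Bonds formed (products):
    C–C: 2 × 350 = 700
    C–F: 2 × 468 = 936
    C–H: 6 × 426 = 2556
    Σ(formed) = 4192 kJ
  ΔH_1 = 3662 − 4192 = −530 kJ
Reaction 2:
  Bonds broken (reactants):
    Br–Br: 1 × 190 = 190
    C–C: 1 × 350 = 350
    C–H: 6 × 426 = 2556
    Σ(broken) = 3096 kJ
  Bonds formed (products):
    C–Br: 1 × 286 = 286
    C–C: 1 × 350 = 350
    C–H: 5 × 426 = 2130
    H–Br: 1 × 374 = 374
    Σ(formed) = 3140 kJ
  ΔH_2 = 3096 − 3140 = −44 kJ
ΔH_1 − ΔH_2 = −486 kJ, so reaction 1 has the more negative ΔH; |ΔH_1 − ΔH_2| = 486 kJ.

Reaction 1, by 486 kJ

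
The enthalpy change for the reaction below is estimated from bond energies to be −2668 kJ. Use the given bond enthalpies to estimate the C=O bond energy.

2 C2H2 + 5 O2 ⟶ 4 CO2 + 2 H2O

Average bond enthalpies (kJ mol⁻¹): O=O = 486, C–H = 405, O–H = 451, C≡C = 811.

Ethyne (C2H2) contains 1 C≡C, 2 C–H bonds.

D(C=O) ≈ 817 kJ/mol

Let D be the C=O bond energy.
Σ(broken) = 2×811 + 4×405 + 5×486 = 5672
Σ(formed) = 8×D + 4×451 = 1804 + 8D
ΔH = Σ(broken) − Σ(formed) = (5672) − (1804 + 8D) = +3868 − 8D
Setting this equal to −2668 kJ gives 8D = 6536, so D = 817 kJ/mol.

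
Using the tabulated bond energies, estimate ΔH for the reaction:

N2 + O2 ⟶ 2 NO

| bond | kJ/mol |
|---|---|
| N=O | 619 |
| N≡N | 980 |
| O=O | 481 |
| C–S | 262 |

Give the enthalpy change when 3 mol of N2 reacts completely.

Bonds broken (reactants):
  N≡N: 1 × 980 = 980
  O=O: 1 × 481 = 481
  Σ(broken) = 1461 kJ
Bonds formed (products):
  N=O: 2 × 619 = 1238
  Σ(formed) = 1238 kJ
ΔH = Σ(broken) − Σ(formed) = 1461 − 1238 = +223 kJ
For 3× the reaction as written: 3 × (+223) = +669 kJ

ΔH = +669 kJ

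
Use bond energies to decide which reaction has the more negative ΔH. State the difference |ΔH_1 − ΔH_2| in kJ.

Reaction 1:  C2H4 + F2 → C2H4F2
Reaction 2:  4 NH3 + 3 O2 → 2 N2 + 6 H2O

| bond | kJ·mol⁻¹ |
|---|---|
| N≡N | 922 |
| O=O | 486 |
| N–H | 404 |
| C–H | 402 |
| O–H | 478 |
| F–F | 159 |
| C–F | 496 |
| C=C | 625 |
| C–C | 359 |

Reaction 2, by 707 kJ

Reaction 1:
  Bonds broken (reactants):
    C–H: 4 × 402 = 1608
    C=C: 1 × 625 = 625
    F–F: 1 × 159 = 159
    Σ(broken) = 2392 kJ
  Bonds formed (products):
    C–C: 1 × 359 = 359
    C–F: 2 × 496 = 992
    C–H: 4 × 402 = 1608
    Σ(formed) = 2959 kJ
  ΔH_1 = 2392 − 2959 = −567 kJ
Reaction 2:
  Bonds broken (reactants):
    N–H: 12 × 404 = 4848
    O=O: 3 × 486 = 1458
    Σ(broken) = 6306 kJ
  Bonds formed (products):
    N≡N: 2 × 922 = 1844
    O–H: 12 × 478 = 5736
    Σ(formed) = 7580 kJ
  ΔH_2 = 6306 − 7580 = −1274 kJ
ΔH_1 − ΔH_2 = +707 kJ, so reaction 2 has the more negative ΔH; |ΔH_1 − ΔH_2| = 707 kJ.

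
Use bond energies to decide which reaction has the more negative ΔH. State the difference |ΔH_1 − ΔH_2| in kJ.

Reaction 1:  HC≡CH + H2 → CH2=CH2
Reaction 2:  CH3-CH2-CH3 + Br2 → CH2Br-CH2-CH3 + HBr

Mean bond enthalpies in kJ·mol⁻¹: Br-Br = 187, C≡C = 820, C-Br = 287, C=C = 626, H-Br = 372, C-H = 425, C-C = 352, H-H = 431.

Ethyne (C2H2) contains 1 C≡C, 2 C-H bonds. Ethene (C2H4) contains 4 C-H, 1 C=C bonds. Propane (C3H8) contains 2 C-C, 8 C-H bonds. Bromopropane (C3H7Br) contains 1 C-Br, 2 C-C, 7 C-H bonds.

Reaction 1:
  Bonds broken (reactants):
    C≡C: 1 × 820 = 820
    C-H: 2 × 425 = 850
    H-H: 1 × 431 = 431
    Σ(broken) = 2101 kJ
  Bonds formed (products):
    C-H: 4 × 425 = 1700
    C=C: 1 × 626 = 626
    Σ(formed) = 2326 kJ
  ΔH_1 = 2101 − 2326 = −225 kJ
Reaction 2:
  Bonds broken (reactants):
    Br-Br: 1 × 187 = 187
    C-C: 2 × 352 = 704
    C-H: 8 × 425 = 3400
    Σ(broken) = 4291 kJ
  Bonds formed (products):
    C-Br: 1 × 287 = 287
    C-C: 2 × 352 = 704
    C-H: 7 × 425 = 2975
    H-Br: 1 × 372 = 372
    Σ(formed) = 4338 kJ
  ΔH_2 = 4291 − 4338 = −47 kJ
ΔH_1 − ΔH_2 = −178 kJ, so reaction 1 has the more negative ΔH; |ΔH_1 − ΔH_2| = 178 kJ.

Reaction 1, by 178 kJ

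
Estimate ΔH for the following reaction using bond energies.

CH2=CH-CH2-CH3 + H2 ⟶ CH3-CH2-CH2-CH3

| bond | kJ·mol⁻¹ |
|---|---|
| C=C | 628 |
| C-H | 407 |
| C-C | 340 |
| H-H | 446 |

Bonds broken (reactants):
  C-C: 2 × 340 = 680
  C-H: 8 × 407 = 3256
  C=C: 1 × 628 = 628
  H-H: 1 × 446 = 446
  Σ(broken) = 5010 kJ
Bonds formed (products):
  C-C: 3 × 340 = 1020
  C-H: 10 × 407 = 4070
  Σ(formed) = 5090 kJ
ΔH = Σ(broken) − Σ(formed) = 5010 − 5090 = −80 kJ

ΔH ≈ −80 kJ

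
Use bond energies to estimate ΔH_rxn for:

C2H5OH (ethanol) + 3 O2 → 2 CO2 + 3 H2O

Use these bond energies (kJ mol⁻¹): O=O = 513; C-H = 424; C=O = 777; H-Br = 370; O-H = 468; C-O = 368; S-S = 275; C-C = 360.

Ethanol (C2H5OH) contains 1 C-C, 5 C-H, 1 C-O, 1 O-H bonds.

ΔH ≈ −1061 kJ

Bonds broken (reactants):
  C-C: 1 × 360 = 360
  C-H: 5 × 424 = 2120
  C-O: 1 × 368 = 368
  O-H: 1 × 468 = 468
  O=O: 3 × 513 = 1539
  Σ(broken) = 4855 kJ
Bonds formed (products):
  C=O: 4 × 777 = 3108
  O-H: 6 × 468 = 2808
  Σ(formed) = 5916 kJ
ΔH = Σ(broken) − Σ(formed) = 4855 − 5916 = −1061 kJ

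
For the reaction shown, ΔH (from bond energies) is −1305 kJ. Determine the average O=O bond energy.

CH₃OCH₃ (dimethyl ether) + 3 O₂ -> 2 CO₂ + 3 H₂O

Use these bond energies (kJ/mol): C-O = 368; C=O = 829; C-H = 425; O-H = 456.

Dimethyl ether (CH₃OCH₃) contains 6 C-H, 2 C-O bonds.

Let D be the O=O bond energy.
Σ(broken) = 6×425 + 2×368 + 3×D = 3286 + 3D
Σ(formed) = 4×829 + 6×456 = 6052
ΔH = Σ(broken) − Σ(formed) = (3286 + 3D) − (6052) = −2766 + 3D
Setting this equal to −1305 kJ gives 3D = 1461, so D = 487 kJ/mol.

D(O=O) ≈ 487 kJ/mol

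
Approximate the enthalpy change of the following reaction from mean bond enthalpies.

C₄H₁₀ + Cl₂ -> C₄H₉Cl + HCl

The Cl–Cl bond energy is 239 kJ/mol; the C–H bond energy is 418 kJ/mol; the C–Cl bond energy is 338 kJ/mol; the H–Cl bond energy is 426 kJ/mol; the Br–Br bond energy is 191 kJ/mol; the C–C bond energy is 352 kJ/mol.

Bonds broken (reactants):
  C–C: 3 × 352 = 1056
  C–H: 10 × 418 = 4180
  Cl–Cl: 1 × 239 = 239
  Σ(broken) = 5475 kJ
Bonds formed (products):
  C–C: 3 × 352 = 1056
  C–Cl: 1 × 338 = 338
  C–H: 9 × 418 = 3762
  H–Cl: 1 × 426 = 426
  Σ(formed) = 5582 kJ
ΔH = Σ(broken) − Σ(formed) = 5475 − 5582 = −107 kJ

ΔH ≈ −107 kJ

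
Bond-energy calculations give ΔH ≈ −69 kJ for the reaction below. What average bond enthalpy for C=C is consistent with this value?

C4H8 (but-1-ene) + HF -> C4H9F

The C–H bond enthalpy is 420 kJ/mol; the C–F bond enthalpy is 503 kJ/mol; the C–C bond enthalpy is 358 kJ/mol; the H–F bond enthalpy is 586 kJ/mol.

D(C=C) ≈ 626 kJ/mol

Let D be the C=C bond energy.
Σ(broken) = 2×358 + 8×420 + 1×D + 1×586 = 4662 + D
Σ(formed) = 3×358 + 1×503 + 9×420 = 5357
ΔH = Σ(broken) − Σ(formed) = (4662 + D) − (5357) = −695 + D
Setting this equal to −69 kJ gives D = 626 kJ/mol.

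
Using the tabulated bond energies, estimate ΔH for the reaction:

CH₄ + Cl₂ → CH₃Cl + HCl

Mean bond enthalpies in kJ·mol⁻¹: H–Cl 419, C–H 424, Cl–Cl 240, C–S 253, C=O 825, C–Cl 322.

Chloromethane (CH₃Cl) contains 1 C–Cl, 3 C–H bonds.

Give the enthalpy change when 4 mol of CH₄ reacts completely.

Bonds broken (reactants):
  C–H: 4 × 424 = 1696
  Cl–Cl: 1 × 240 = 240
  Σ(broken) = 1936 kJ
Bonds formed (products):
  C–Cl: 1 × 322 = 322
  C–H: 3 × 424 = 1272
  H–Cl: 1 × 419 = 419
  Σ(formed) = 2013 kJ
ΔH = Σ(broken) − Σ(formed) = 1936 − 2013 = −77 kJ
For 4× the reaction as written: 4 × (−77) = −308 kJ

ΔH = −308 kJ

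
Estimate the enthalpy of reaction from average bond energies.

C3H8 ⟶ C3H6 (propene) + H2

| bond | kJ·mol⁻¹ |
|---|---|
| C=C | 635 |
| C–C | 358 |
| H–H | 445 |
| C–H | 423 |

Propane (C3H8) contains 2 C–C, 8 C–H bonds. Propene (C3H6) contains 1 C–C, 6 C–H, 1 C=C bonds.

ΔH ≈ +124 kJ

Bonds broken (reactants):
  C–C: 2 × 358 = 716
  C–H: 8 × 423 = 3384
  Σ(broken) = 4100 kJ
Bonds formed (products):
  C–C: 1 × 358 = 358
  C–H: 6 × 423 = 2538
  C=C: 1 × 635 = 635
  H–H: 1 × 445 = 445
  Σ(formed) = 3976 kJ
ΔH = Σ(broken) − Σ(formed) = 4100 − 3976 = +124 kJ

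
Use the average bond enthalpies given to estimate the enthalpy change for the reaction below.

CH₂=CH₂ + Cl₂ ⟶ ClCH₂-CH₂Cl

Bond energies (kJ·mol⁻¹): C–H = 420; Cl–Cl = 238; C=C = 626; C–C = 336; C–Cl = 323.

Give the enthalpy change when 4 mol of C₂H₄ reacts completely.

Bonds broken (reactants):
  C–H: 4 × 420 = 1680
  C=C: 1 × 626 = 626
  Cl–Cl: 1 × 238 = 238
  Σ(broken) = 2544 kJ
Bonds formed (products):
  C–C: 1 × 336 = 336
  C–Cl: 2 × 323 = 646
  C–H: 4 × 420 = 1680
  Σ(formed) = 2662 kJ
ΔH = Σ(broken) − Σ(formed) = 2544 − 2662 = −118 kJ
For 4× the reaction as written: 4 × (−118) = −472 kJ

ΔH = −472 kJ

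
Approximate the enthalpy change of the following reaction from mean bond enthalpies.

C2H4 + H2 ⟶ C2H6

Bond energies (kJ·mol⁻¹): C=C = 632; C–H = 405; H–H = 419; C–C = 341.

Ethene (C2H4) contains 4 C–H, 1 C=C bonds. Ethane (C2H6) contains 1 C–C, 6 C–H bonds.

ΔH ≈ −100 kJ

Bonds broken (reactants):
  C–H: 4 × 405 = 1620
  C=C: 1 × 632 = 632
  H–H: 1 × 419 = 419
  Σ(broken) = 2671 kJ
Bonds formed (products):
  C–C: 1 × 341 = 341
  C–H: 6 × 405 = 2430
  Σ(formed) = 2771 kJ
ΔH = Σ(broken) − Σ(formed) = 2671 − 2771 = −100 kJ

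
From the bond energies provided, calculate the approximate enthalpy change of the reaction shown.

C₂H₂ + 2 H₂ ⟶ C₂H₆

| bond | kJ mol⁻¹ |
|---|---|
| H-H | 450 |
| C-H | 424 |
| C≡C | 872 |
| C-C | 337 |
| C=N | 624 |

Bonds broken (reactants):
  C≡C: 1 × 872 = 872
  C-H: 2 × 424 = 848
  H-H: 2 × 450 = 900
  Σ(broken) = 2620 kJ
Bonds formed (products):
  C-C: 1 × 337 = 337
  C-H: 6 × 424 = 2544
  Σ(formed) = 2881 kJ
ΔH = Σ(broken) − Σ(formed) = 2620 − 2881 = −261 kJ

ΔH ≈ −261 kJ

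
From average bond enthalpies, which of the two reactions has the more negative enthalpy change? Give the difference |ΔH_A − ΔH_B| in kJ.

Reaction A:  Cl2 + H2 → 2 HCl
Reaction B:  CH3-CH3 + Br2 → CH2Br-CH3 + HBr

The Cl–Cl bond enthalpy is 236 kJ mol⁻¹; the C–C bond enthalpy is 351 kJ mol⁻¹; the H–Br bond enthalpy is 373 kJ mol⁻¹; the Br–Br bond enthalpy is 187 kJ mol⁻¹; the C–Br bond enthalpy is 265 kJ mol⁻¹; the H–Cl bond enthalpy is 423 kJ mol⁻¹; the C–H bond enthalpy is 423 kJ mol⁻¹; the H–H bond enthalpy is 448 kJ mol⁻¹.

Reaction A:
  Bonds broken (reactants):
    Cl–Cl: 1 × 236 = 236
    H–H: 1 × 448 = 448
    Σ(broken) = 684 kJ
  Bonds formed (products):
    H–Cl: 2 × 423 = 846
    Σ(formed) = 846 kJ
  ΔH_A = 684 − 846 = −162 kJ
Reaction B:
  Bonds broken (reactants):
    Br–Br: 1 × 187 = 187
    C–C: 1 × 351 = 351
    C–H: 6 × 423 = 2538
    Σ(broken) = 3076 kJ
  Bonds formed (products):
    C–Br: 1 × 265 = 265
    C–C: 1 × 351 = 351
    C–H: 5 × 423 = 2115
    H–Br: 1 × 373 = 373
    Σ(formed) = 3104 kJ
  ΔH_B = 3076 − 3104 = −28 kJ
ΔH_A − ΔH_B = −134 kJ, so reaction A has the more negative ΔH; |ΔH_A − ΔH_B| = 134 kJ.

Reaction A, by 134 kJ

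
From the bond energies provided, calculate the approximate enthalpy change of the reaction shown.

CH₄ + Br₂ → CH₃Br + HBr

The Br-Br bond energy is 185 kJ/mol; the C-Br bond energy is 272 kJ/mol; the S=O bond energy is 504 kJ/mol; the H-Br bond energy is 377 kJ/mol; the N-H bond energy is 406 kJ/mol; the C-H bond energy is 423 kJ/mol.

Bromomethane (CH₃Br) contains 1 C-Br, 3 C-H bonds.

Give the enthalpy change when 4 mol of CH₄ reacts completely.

ΔH = −164 kJ

Bonds broken (reactants):
  Br-Br: 1 × 185 = 185
  C-H: 4 × 423 = 1692
  Σ(broken) = 1877 kJ
Bonds formed (products):
  C-Br: 1 × 272 = 272
  C-H: 3 × 423 = 1269
  H-Br: 1 × 377 = 377
  Σ(formed) = 1918 kJ
ΔH = Σ(broken) − Σ(formed) = 1877 − 1918 = −41 kJ
For 4× the reaction as written: 4 × (−41) = −164 kJ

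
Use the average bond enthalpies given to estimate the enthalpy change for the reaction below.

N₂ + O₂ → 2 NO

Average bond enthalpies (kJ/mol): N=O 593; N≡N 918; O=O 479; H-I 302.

Bonds broken (reactants):
  N≡N: 1 × 918 = 918
  O=O: 1 × 479 = 479
  Σ(broken) = 1397 kJ
Bonds formed (products):
  N=O: 2 × 593 = 1186
  Σ(formed) = 1186 kJ
ΔH = Σ(broken) − Σ(formed) = 1397 − 1186 = +211 kJ

ΔH ≈ +211 kJ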